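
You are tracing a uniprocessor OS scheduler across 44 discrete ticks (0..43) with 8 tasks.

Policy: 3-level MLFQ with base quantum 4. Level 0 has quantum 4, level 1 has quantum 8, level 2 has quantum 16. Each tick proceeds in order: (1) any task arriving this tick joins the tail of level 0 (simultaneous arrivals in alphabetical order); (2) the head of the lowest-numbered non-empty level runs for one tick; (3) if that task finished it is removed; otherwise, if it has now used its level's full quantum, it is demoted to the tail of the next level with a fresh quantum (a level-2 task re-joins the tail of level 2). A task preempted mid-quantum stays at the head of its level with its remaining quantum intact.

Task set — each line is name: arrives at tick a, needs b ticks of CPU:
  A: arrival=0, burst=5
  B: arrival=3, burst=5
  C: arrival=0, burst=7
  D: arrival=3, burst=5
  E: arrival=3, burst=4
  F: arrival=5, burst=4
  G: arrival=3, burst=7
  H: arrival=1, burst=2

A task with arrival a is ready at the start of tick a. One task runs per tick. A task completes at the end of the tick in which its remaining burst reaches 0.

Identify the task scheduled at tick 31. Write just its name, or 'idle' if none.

running at tick 31 = C

t=0: L0/L1/L2 = AC/-/- → run A
t=1: L0/L1/L2 = ACH/-/- → run A
t=2: L0/L1/L2 = ACH/-/- → run A
t=3: L0/L1/L2 = ACHBDEG/-/- → run A
t=4: L0/L1/L2 = CHBDEG/A/- → run C
t=5: L0/L1/L2 = CHBDEGF/A/- → run C
t=6: L0/L1/L2 = CHBDEGF/A/- → run C
t=7: L0/L1/L2 = CHBDEGF/A/- → run C
t=8: L0/L1/L2 = HBDEGF/AC/- → run H
t=9: L0/L1/L2 = HBDEGF/AC/- → run H
t=10: L0/L1/L2 = BDEGF/AC/- → run B
t=11: L0/L1/L2 = BDEGF/AC/- → run B
t=12: L0/L1/L2 = BDEGF/AC/- → run B
t=13: L0/L1/L2 = BDEGF/AC/- → run B
t=14: L0/L1/L2 = DEGF/ACB/- → run D
t=15: L0/L1/L2 = DEGF/ACB/- → run D
t=16: L0/L1/L2 = DEGF/ACB/- → run D
t=17: L0/L1/L2 = DEGF/ACB/- → run D
t=18: L0/L1/L2 = EGF/ACBD/- → run E
t=19: L0/L1/L2 = EGF/ACBD/- → run E
t=20: L0/L1/L2 = EGF/ACBD/- → run E
t=21: L0/L1/L2 = EGF/ACBD/- → run E
t=22: L0/L1/L2 = GF/ACBD/- → run G
t=23: L0/L1/L2 = GF/ACBD/- → run G
t=24: L0/L1/L2 = GF/ACBD/- → run G
t=25: L0/L1/L2 = GF/ACBD/- → run G
t=26: L0/L1/L2 = F/ACBDG/- → run F
t=27: L0/L1/L2 = F/ACBDG/- → run F
t=28: L0/L1/L2 = F/ACBDG/- → run F
t=29: L0/L1/L2 = F/ACBDG/- → run F
t=30: L0/L1/L2 = -/ACBDG/- → run A
t=31: L0/L1/L2 = -/CBDG/- → run C
t=32: L0/L1/L2 = -/CBDG/- → run C
t=33: L0/L1/L2 = -/CBDG/- → run C
t=34: L0/L1/L2 = -/BDG/- → run B
t=35: L0/L1/L2 = -/DG/- → run D
t=36: L0/L1/L2 = -/G/- → run G
t=37: L0/L1/L2 = -/G/- → run G
t=38: L0/L1/L2 = -/G/- → run G
t=39: (idle)
t=40: (idle)
t=41: (idle)
t=42: (idle)
t=43: (idle)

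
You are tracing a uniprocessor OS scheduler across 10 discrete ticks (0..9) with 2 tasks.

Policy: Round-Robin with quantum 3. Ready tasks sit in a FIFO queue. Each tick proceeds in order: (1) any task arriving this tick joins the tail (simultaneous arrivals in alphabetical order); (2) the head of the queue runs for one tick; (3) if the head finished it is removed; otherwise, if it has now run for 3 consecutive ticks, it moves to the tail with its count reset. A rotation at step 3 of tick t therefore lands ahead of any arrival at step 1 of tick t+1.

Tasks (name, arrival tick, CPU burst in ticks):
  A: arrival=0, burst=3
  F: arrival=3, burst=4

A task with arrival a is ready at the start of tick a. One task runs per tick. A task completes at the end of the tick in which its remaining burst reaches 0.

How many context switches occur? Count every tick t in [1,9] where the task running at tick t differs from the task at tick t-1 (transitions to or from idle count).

t=0: queue=[A] q_used=0 → run A
t=1: queue=[A] q_used=1 → run A
t=2: queue=[A] q_used=2 → run A
t=3: queue=[F] q_used=0 → run F
t=4: queue=[F] q_used=1 → run F
t=5: queue=[F] q_used=2 → run F
t=6: queue=[F] q_used=0 → run F
t=7: (idle)
t=8: (idle)
t=9: (idle)

context switches = 2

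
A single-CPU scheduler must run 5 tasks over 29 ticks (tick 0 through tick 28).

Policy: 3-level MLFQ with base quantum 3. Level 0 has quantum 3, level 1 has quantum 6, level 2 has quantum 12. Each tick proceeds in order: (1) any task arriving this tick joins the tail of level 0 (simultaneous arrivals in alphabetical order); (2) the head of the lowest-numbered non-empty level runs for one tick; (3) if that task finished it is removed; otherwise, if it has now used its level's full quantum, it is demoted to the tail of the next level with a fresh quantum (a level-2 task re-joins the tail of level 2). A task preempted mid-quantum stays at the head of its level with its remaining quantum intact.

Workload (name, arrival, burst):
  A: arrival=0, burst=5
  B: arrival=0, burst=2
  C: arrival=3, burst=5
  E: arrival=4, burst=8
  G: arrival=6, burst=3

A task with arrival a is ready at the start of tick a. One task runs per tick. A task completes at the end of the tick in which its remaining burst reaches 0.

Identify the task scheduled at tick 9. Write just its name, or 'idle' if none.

t=0: L0/L1/L2 = AB/-/- → run A
t=1: L0/L1/L2 = AB/-/- → run A
t=2: L0/L1/L2 = AB/-/- → run A
t=3: L0/L1/L2 = BC/A/- → run B
t=4: L0/L1/L2 = BCE/A/- → run B
t=5: L0/L1/L2 = CE/A/- → run C
t=6: L0/L1/L2 = CEG/A/- → run C
t=7: L0/L1/L2 = CEG/A/- → run C
t=8: L0/L1/L2 = EG/AC/- → run E
t=9: L0/L1/L2 = EG/AC/- → run E
t=10: L0/L1/L2 = EG/AC/- → run E
t=11: L0/L1/L2 = G/ACE/- → run G
t=12: L0/L1/L2 = G/ACE/- → run G
t=13: L0/L1/L2 = G/ACE/- → run G
t=14: L0/L1/L2 = -/ACE/- → run A
t=15: L0/L1/L2 = -/ACE/- → run A
t=16: L0/L1/L2 = -/CE/- → run C
t=17: L0/L1/L2 = -/CE/- → run C
t=18: L0/L1/L2 = -/E/- → run E
t=19: L0/L1/L2 = -/E/- → run E
t=20: L0/L1/L2 = -/E/- → run E
t=21: L0/L1/L2 = -/E/- → run E
t=22: L0/L1/L2 = -/E/- → run E
t=23: (idle)
t=24: (idle)
t=25: (idle)
t=26: (idle)
t=27: (idle)
t=28: (idle)

running at tick 9 = E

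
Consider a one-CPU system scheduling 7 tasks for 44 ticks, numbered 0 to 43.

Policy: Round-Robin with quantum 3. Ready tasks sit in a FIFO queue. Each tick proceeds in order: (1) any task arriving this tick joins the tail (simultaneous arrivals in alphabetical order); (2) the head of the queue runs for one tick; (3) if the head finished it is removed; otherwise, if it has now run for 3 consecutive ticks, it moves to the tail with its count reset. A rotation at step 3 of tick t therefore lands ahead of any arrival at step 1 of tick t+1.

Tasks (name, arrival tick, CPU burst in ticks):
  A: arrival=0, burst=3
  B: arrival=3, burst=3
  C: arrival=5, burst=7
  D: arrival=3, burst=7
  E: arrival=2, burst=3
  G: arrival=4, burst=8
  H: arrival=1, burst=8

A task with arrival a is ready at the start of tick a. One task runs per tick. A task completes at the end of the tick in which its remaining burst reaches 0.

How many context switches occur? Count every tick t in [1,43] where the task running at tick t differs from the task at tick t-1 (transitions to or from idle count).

context switches = 15

t=0: queue=[A] q_used=0 → run A
t=1: queue=[A,H] q_used=1 → run A
t=2: queue=[A,H,E] q_used=2 → run A
t=3: queue=[H,E,B,D] q_used=0 → run H
t=4: queue=[H,E,B,D,G] q_used=1 → run H
t=5: queue=[H,E,B,D,G,C] q_used=2 → run H
t=6: queue=[E,B,D,G,C,H] q_used=0 → run E
t=7: queue=[E,B,D,G,C,H] q_used=1 → run E
t=8: queue=[E,B,D,G,C,H] q_used=2 → run E
t=9: queue=[B,D,G,C,H] q_used=0 → run B
t=10: queue=[B,D,G,C,H] q_used=1 → run B
t=11: queue=[B,D,G,C,H] q_used=2 → run B
t=12: queue=[D,G,C,H] q_used=0 → run D
t=13: queue=[D,G,C,H] q_used=1 → run D
t=14: queue=[D,G,C,H] q_used=2 → run D
t=15: queue=[G,C,H,D] q_used=0 → run G
t=16: queue=[G,C,H,D] q_used=1 → run G
t=17: queue=[G,C,H,D] q_used=2 → run G
t=18: queue=[C,H,D,G] q_used=0 → run C
t=19: queue=[C,H,D,G] q_used=1 → run C
t=20: queue=[C,H,D,G] q_used=2 → run C
t=21: queue=[H,D,G,C] q_used=0 → run H
t=22: queue=[H,D,G,C] q_used=1 → run H
t=23: queue=[H,D,G,C] q_used=2 → run H
t=24: queue=[D,G,C,H] q_used=0 → run D
t=25: queue=[D,G,C,H] q_used=1 → run D
t=26: queue=[D,G,C,H] q_used=2 → run D
t=27: queue=[G,C,H,D] q_used=0 → run G
t=28: queue=[G,C,H,D] q_used=1 → run G
t=29: queue=[G,C,H,D] q_used=2 → run G
t=30: queue=[C,H,D,G] q_used=0 → run C
t=31: queue=[C,H,D,G] q_used=1 → run C
t=32: queue=[C,H,D,G] q_used=2 → run C
t=33: queue=[H,D,G,C] q_used=0 → run H
t=34: queue=[H,D,G,C] q_used=1 → run H
t=35: queue=[D,G,C] q_used=0 → run D
t=36: queue=[G,C] q_used=0 → run G
t=37: queue=[G,C] q_used=1 → run G
t=38: queue=[C] q_used=0 → run C
t=39: (idle)
t=40: (idle)
t=41: (idle)
t=42: (idle)
t=43: (idle)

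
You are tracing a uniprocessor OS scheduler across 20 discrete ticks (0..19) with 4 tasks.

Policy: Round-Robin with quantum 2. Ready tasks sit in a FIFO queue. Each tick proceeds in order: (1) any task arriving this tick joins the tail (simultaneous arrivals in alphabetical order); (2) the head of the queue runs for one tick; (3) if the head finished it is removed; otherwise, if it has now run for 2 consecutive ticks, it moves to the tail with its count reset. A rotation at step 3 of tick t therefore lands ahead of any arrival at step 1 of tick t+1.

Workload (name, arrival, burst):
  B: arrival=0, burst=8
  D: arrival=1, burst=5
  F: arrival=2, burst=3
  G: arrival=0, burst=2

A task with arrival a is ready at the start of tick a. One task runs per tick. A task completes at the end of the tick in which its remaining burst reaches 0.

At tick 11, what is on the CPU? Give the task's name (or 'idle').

t=0: queue=[B,G] q_used=0 → run B
t=1: queue=[B,G,D] q_used=1 → run B
t=2: queue=[G,D,B,F] q_used=0 → run G
t=3: queue=[G,D,B,F] q_used=1 → run G
t=4: queue=[D,B,F] q_used=0 → run D
t=5: queue=[D,B,F] q_used=1 → run D
t=6: queue=[B,F,D] q_used=0 → run B
t=7: queue=[B,F,D] q_used=1 → run B
t=8: queue=[F,D,B] q_used=0 → run F
t=9: queue=[F,D,B] q_used=1 → run F
t=10: queue=[D,B,F] q_used=0 → run D
t=11: queue=[D,B,F] q_used=1 → run D
t=12: queue=[B,F,D] q_used=0 → run B
t=13: queue=[B,F,D] q_used=1 → run B
t=14: queue=[F,D,B] q_used=0 → run F
t=15: queue=[D,B] q_used=0 → run D
t=16: queue=[B] q_used=0 → run B
t=17: queue=[B] q_used=1 → run B
t=18: (idle)
t=19: (idle)

running at tick 11 = D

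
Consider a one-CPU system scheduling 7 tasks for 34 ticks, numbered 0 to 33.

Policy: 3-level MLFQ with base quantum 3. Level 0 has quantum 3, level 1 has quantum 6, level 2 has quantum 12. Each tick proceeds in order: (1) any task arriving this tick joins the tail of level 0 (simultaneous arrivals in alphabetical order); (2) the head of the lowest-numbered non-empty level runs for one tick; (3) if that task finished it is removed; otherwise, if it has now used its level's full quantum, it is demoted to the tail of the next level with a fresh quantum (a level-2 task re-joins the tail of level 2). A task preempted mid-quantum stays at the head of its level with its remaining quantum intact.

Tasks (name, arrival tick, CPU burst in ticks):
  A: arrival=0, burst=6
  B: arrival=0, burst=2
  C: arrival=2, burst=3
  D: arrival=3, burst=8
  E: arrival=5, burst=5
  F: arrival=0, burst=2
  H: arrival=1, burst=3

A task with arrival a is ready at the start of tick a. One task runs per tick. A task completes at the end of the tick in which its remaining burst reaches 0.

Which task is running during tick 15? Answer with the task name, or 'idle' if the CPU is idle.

running at tick 15 = D

t=0: L0/L1/L2 = ABF/-/- → run A
t=1: L0/L1/L2 = ABFH/-/- → run A
t=2: L0/L1/L2 = ABFHC/-/- → run A
t=3: L0/L1/L2 = BFHCD/A/- → run B
t=4: L0/L1/L2 = BFHCD/A/- → run B
t=5: L0/L1/L2 = FHCDE/A/- → run F
t=6: L0/L1/L2 = FHCDE/A/- → run F
t=7: L0/L1/L2 = HCDE/A/- → run H
t=8: L0/L1/L2 = HCDE/A/- → run H
t=9: L0/L1/L2 = HCDE/A/- → run H
t=10: L0/L1/L2 = CDE/A/- → run C
t=11: L0/L1/L2 = CDE/A/- → run C
t=12: L0/L1/L2 = CDE/A/- → run C
t=13: L0/L1/L2 = DE/A/- → run D
t=14: L0/L1/L2 = DE/A/- → run D
t=15: L0/L1/L2 = DE/A/- → run D
t=16: L0/L1/L2 = E/AD/- → run E
t=17: L0/L1/L2 = E/AD/- → run E
t=18: L0/L1/L2 = E/AD/- → run E
t=19: L0/L1/L2 = -/ADE/- → run A
t=20: L0/L1/L2 = -/ADE/- → run A
t=21: L0/L1/L2 = -/ADE/- → run A
t=22: L0/L1/L2 = -/DE/- → run D
t=23: L0/L1/L2 = -/DE/- → run D
t=24: L0/L1/L2 = -/DE/- → run D
t=25: L0/L1/L2 = -/DE/- → run D
t=26: L0/L1/L2 = -/DE/- → run D
t=27: L0/L1/L2 = -/E/- → run E
t=28: L0/L1/L2 = -/E/- → run E
t=29: (idle)
t=30: (idle)
t=31: (idle)
t=32: (idle)
t=33: (idle)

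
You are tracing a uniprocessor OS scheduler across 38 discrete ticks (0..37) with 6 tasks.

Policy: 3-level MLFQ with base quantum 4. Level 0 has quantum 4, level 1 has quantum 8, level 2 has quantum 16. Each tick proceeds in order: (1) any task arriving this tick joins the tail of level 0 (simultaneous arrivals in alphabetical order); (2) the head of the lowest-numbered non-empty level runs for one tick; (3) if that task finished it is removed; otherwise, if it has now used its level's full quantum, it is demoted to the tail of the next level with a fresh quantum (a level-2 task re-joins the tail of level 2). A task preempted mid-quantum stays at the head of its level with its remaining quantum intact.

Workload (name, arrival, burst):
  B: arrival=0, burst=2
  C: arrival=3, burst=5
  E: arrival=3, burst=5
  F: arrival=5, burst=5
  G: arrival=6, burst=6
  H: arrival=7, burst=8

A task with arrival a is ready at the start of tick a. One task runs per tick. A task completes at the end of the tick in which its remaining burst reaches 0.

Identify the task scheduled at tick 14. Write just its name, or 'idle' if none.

running at tick 14 = F

t=0: L0/L1/L2 = B/-/- → run B
t=1: L0/L1/L2 = B/-/- → run B
t=2: (idle)
t=3: L0/L1/L2 = CE/-/- → run C
t=4: L0/L1/L2 = CE/-/- → run C
t=5: L0/L1/L2 = CEF/-/- → run C
t=6: L0/L1/L2 = CEFG/-/- → run C
t=7: L0/L1/L2 = EFGH/C/- → run E
t=8: L0/L1/L2 = EFGH/C/- → run E
t=9: L0/L1/L2 = EFGH/C/- → run E
t=10: L0/L1/L2 = EFGH/C/- → run E
t=11: L0/L1/L2 = FGH/CE/- → run F
t=12: L0/L1/L2 = FGH/CE/- → run F
t=13: L0/L1/L2 = FGH/CE/- → run F
t=14: L0/L1/L2 = FGH/CE/- → run F
t=15: L0/L1/L2 = GH/CEF/- → run G
t=16: L0/L1/L2 = GH/CEF/- → run G
t=17: L0/L1/L2 = GH/CEF/- → run G
t=18: L0/L1/L2 = GH/CEF/- → run G
t=19: L0/L1/L2 = H/CEFG/- → run H
t=20: L0/L1/L2 = H/CEFG/- → run H
t=21: L0/L1/L2 = H/CEFG/- → run H
t=22: L0/L1/L2 = H/CEFG/- → run H
t=23: L0/L1/L2 = -/CEFGH/- → run C
t=24: L0/L1/L2 = -/EFGH/- → run E
t=25: L0/L1/L2 = -/FGH/- → run F
t=26: L0/L1/L2 = -/GH/- → run G
t=27: L0/L1/L2 = -/GH/- → run G
t=28: L0/L1/L2 = -/H/- → run H
t=29: L0/L1/L2 = -/H/- → run H
t=30: L0/L1/L2 = -/H/- → run H
t=31: L0/L1/L2 = -/H/- → run H
t=32: (idle)
t=33: (idle)
t=34: (idle)
t=35: (idle)
t=36: (idle)
t=37: (idle)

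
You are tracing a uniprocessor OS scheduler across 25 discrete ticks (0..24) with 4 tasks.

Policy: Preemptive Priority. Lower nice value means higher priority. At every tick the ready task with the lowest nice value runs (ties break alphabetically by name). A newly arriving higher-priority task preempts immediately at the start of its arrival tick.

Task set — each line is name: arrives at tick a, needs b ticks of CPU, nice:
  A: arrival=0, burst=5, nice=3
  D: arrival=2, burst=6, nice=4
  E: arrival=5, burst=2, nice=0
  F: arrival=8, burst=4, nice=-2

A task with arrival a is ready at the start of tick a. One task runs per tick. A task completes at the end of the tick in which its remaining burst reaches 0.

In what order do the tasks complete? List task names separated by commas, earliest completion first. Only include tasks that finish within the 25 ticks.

t=0: ready={A} → run A
t=1: ready={A} → run A
t=2: ready={A,D} → run A
t=3: ready={A,D} → run A
t=4: ready={A,D} → run A
t=5: ready={D,E} → run E
t=6: ready={D,E} → run E
t=7: ready={D} → run D
t=8: ready={D,F} → run F
t=9: ready={D,F} → run F
t=10: ready={D,F} → run F
t=11: ready={D,F} → run F
t=12: ready={D} → run D
t=13: ready={D} → run D
t=14: ready={D} → run D
t=15: ready={D} → run D
t=16: ready={D} → run D
t=17: (idle)
t=18: (idle)
t=19: (idle)
t=20: (idle)
t=21: (idle)
t=22: (idle)
t=23: (idle)
t=24: (idle)

completion order = A, E, F, D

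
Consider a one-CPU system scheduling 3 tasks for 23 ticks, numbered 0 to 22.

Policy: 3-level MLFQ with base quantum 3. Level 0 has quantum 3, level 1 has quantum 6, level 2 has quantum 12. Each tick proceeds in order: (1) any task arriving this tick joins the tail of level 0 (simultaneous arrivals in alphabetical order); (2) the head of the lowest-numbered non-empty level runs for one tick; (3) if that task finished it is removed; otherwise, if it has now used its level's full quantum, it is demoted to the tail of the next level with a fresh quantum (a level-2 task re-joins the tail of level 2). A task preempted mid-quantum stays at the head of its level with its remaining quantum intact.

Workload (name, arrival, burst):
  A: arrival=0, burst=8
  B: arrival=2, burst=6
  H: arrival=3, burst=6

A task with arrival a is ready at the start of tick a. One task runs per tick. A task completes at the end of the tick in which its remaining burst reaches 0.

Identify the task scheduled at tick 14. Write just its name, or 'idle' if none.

t=0: L0/L1/L2 = A/-/- → run A
t=1: L0/L1/L2 = A/-/- → run A
t=2: L0/L1/L2 = AB/-/- → run A
t=3: L0/L1/L2 = BH/A/- → run B
t=4: L0/L1/L2 = BH/A/- → run B
t=5: L0/L1/L2 = BH/A/- → run B
t=6: L0/L1/L2 = H/AB/- → run H
t=7: L0/L1/L2 = H/AB/- → run H
t=8: L0/L1/L2 = H/AB/- → run H
t=9: L0/L1/L2 = -/ABH/- → run A
t=10: L0/L1/L2 = -/ABH/- → run A
t=11: L0/L1/L2 = -/ABH/- → run A
t=12: L0/L1/L2 = -/ABH/- → run A
t=13: L0/L1/L2 = -/ABH/- → run A
t=14: L0/L1/L2 = -/BH/- → run B
t=15: L0/L1/L2 = -/BH/- → run B
t=16: L0/L1/L2 = -/BH/- → run B
t=17: L0/L1/L2 = -/H/- → run H
t=18: L0/L1/L2 = -/H/- → run H
t=19: L0/L1/L2 = -/H/- → run H
t=20: (idle)
t=21: (idle)
t=22: (idle)

running at tick 14 = B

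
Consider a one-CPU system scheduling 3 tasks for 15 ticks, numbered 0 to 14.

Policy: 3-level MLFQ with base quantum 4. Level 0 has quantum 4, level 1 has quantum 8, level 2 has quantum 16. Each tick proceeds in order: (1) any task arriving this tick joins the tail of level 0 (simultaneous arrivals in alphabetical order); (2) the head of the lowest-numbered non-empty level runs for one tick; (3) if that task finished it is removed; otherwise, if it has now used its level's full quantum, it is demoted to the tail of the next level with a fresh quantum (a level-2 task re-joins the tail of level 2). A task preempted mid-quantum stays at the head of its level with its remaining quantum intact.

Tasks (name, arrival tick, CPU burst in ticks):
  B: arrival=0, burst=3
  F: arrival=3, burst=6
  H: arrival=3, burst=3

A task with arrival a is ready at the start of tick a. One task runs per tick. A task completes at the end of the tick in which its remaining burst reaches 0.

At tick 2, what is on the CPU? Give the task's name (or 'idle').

running at tick 2 = B

t=0: L0/L1/L2 = B/-/- → run B
t=1: L0/L1/L2 = B/-/- → run B
t=2: L0/L1/L2 = B/-/- → run B
t=3: L0/L1/L2 = FH/-/- → run F
t=4: L0/L1/L2 = FH/-/- → run F
t=5: L0/L1/L2 = FH/-/- → run F
t=6: L0/L1/L2 = FH/-/- → run F
t=7: L0/L1/L2 = H/F/- → run H
t=8: L0/L1/L2 = H/F/- → run H
t=9: L0/L1/L2 = H/F/- → run H
t=10: L0/L1/L2 = -/F/- → run F
t=11: L0/L1/L2 = -/F/- → run F
t=12: (idle)
t=13: (idle)
t=14: (idle)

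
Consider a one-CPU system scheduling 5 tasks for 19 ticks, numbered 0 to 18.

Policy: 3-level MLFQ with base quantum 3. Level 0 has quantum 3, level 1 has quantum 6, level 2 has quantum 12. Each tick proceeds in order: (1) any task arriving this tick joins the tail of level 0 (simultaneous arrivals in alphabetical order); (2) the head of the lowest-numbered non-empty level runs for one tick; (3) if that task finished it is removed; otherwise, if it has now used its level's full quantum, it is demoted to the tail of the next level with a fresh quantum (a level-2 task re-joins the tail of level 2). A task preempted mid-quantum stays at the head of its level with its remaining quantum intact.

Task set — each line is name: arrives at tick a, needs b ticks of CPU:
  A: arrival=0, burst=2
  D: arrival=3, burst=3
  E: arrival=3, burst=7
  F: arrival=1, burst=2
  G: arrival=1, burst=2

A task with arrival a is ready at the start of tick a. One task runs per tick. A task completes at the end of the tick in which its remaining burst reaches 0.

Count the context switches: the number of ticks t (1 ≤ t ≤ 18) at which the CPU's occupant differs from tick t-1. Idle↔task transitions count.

context switches = 5

t=0: L0/L1/L2 = A/-/- → run A
t=1: L0/L1/L2 = AFG/-/- → run A
t=2: L0/L1/L2 = FG/-/- → run F
t=3: L0/L1/L2 = FGDE/-/- → run F
t=4: L0/L1/L2 = GDE/-/- → run G
t=5: L0/L1/L2 = GDE/-/- → run G
t=6: L0/L1/L2 = DE/-/- → run D
t=7: L0/L1/L2 = DE/-/- → run D
t=8: L0/L1/L2 = DE/-/- → run D
t=9: L0/L1/L2 = E/-/- → run E
t=10: L0/L1/L2 = E/-/- → run E
t=11: L0/L1/L2 = E/-/- → run E
t=12: L0/L1/L2 = -/E/- → run E
t=13: L0/L1/L2 = -/E/- → run E
t=14: L0/L1/L2 = -/E/- → run E
t=15: L0/L1/L2 = -/E/- → run E
t=16: (idle)
t=17: (idle)
t=18: (idle)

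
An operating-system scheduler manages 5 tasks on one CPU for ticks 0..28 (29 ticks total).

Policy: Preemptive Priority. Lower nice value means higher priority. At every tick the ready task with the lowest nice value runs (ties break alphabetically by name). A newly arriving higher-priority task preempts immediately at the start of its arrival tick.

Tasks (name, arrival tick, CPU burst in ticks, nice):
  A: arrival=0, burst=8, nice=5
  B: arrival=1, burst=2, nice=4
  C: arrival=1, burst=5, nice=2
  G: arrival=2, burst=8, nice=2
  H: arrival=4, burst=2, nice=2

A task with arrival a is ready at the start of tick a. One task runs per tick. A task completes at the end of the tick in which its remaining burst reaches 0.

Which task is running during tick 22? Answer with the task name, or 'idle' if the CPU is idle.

t=0: ready={A} → run A
t=1: ready={A,B,C} → run C
t=2: ready={A,B,C,G} → run C
t=3: ready={A,B,C,G} → run C
t=4: ready={A,B,C,G,H} → run C
t=5: ready={A,B,C,G,H} → run C
t=6: ready={A,B,G,H} → run G
t=7: ready={A,B,G,H} → run G
t=8: ready={A,B,G,H} → run G
t=9: ready={A,B,G,H} → run G
t=10: ready={A,B,G,H} → run G
t=11: ready={A,B,G,H} → run G
t=12: ready={A,B,G,H} → run G
t=13: ready={A,B,G,H} → run G
t=14: ready={A,B,H} → run H
t=15: ready={A,B,H} → run H
t=16: ready={A,B} → run B
t=17: ready={A,B} → run B
t=18: ready={A} → run A
t=19: ready={A} → run A
t=20: ready={A} → run A
t=21: ready={A} → run A
t=22: ready={A} → run A
t=23: ready={A} → run A
t=24: ready={A} → run A
t=25: (idle)
t=26: (idle)
t=27: (idle)
t=28: (idle)

running at tick 22 = A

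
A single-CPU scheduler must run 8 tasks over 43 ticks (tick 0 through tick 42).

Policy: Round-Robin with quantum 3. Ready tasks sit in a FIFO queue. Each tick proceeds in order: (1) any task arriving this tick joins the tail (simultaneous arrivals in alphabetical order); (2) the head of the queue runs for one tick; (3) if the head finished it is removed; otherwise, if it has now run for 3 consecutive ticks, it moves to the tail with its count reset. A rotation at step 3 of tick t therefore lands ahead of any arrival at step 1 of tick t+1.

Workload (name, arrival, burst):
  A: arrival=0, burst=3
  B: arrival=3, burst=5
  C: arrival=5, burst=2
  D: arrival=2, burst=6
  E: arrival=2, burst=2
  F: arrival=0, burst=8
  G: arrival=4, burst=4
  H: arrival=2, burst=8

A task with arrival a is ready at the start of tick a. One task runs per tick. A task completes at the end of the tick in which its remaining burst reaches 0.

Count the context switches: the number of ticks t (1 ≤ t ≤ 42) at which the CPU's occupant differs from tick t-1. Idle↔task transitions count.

context switches = 15

t=0: queue=[A,F] q_used=0 → run A
t=1: queue=[A,F] q_used=1 → run A
t=2: queue=[A,F,D,E,H] q_used=2 → run A
t=3: queue=[F,D,E,H,B] q_used=0 → run F
t=4: queue=[F,D,E,H,B,G] q_used=1 → run F
t=5: queue=[F,D,E,H,B,G,C] q_used=2 → run F
t=6: queue=[D,E,H,B,G,C,F] q_used=0 → run D
t=7: queue=[D,E,H,B,G,C,F] q_used=1 → run D
t=8: queue=[D,E,H,B,G,C,F] q_used=2 → run D
t=9: queue=[E,H,B,G,C,F,D] q_used=0 → run E
t=10: queue=[E,H,B,G,C,F,D] q_used=1 → run E
t=11: queue=[H,B,G,C,F,D] q_used=0 → run H
t=12: queue=[H,B,G,C,F,D] q_used=1 → run H
t=13: queue=[H,B,G,C,F,D] q_used=2 → run H
t=14: queue=[B,G,C,F,D,H] q_used=0 → run B
t=15: queue=[B,G,C,F,D,H] q_used=1 → run B
t=16: queue=[B,G,C,F,D,H] q_used=2 → run B
t=17: queue=[G,C,F,D,H,B] q_used=0 → run G
t=18: queue=[G,C,F,D,H,B] q_used=1 → run G
t=19: queue=[G,C,F,D,H,B] q_used=2 → run G
t=20: queue=[C,F,D,H,B,G] q_used=0 → run C
t=21: queue=[C,F,D,H,B,G] q_used=1 → run C
t=22: queue=[F,D,H,B,G] q_used=0 → run F
t=23: queue=[F,D,H,B,G] q_used=1 → run F
t=24: queue=[F,D,H,B,G] q_used=2 → run F
t=25: queue=[D,H,B,G,F] q_used=0 → run D
t=26: queue=[D,H,B,G,F] q_used=1 → run D
t=27: queue=[D,H,B,G,F] q_used=2 → run D
t=28: queue=[H,B,G,F] q_used=0 → run H
t=29: queue=[H,B,G,F] q_used=1 → run H
t=30: queue=[H,B,G,F] q_used=2 → run H
t=31: queue=[B,G,F,H] q_used=0 → run B
t=32: queue=[B,G,F,H] q_used=1 → run B
t=33: queue=[G,F,H] q_used=0 → run G
t=34: queue=[F,H] q_used=0 → run F
t=35: queue=[F,H] q_used=1 → run F
t=36: queue=[H] q_used=0 → run H
t=37: queue=[H] q_used=1 → run H
t=38: (idle)
t=39: (idle)
t=40: (idle)
t=41: (idle)
t=42: (idle)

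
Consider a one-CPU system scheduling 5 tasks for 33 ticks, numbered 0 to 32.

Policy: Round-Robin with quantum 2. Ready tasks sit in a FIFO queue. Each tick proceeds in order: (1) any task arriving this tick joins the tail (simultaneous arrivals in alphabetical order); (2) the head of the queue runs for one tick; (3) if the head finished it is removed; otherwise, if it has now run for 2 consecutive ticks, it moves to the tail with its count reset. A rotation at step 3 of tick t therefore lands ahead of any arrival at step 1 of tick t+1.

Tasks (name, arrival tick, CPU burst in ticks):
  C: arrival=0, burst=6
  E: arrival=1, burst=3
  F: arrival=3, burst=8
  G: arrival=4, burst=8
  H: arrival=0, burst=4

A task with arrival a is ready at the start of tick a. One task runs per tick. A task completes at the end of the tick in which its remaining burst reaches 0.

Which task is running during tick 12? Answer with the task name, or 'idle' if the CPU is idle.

t=0: queue=[C,H] q_used=0 → run C
t=1: queue=[C,H,E] q_used=1 → run C
t=2: queue=[H,E,C] q_used=0 → run H
t=3: queue=[H,E,C,F] q_used=1 → run H
t=4: queue=[E,C,F,H,G] q_used=0 → run E
t=5: queue=[E,C,F,H,G] q_used=1 → run E
t=6: queue=[C,F,H,G,E] q_used=0 → run C
t=7: queue=[C,F,H,G,E] q_used=1 → run C
t=8: queue=[F,H,G,E,C] q_used=0 → run F
t=9: queue=[F,H,G,E,C] q_used=1 → run F
t=10: queue=[H,G,E,C,F] q_used=0 → run H
t=11: queue=[H,G,E,C,F] q_used=1 → run H
t=12: queue=[G,E,C,F] q_used=0 → run G
t=13: queue=[G,E,C,F] q_used=1 → run G
t=14: queue=[E,C,F,G] q_used=0 → run E
t=15: queue=[C,F,G] q_used=0 → run C
t=16: queue=[C,F,G] q_used=1 → run C
t=17: queue=[F,G] q_used=0 → run F
t=18: queue=[F,G] q_used=1 → run F
t=19: queue=[G,F] q_used=0 → run G
t=20: queue=[G,F] q_used=1 → run G
t=21: queue=[F,G] q_used=0 → run F
t=22: queue=[F,G] q_used=1 → run F
t=23: queue=[G,F] q_used=0 → run G
t=24: queue=[G,F] q_used=1 → run G
t=25: queue=[F,G] q_used=0 → run F
t=26: queue=[F,G] q_used=1 → run F
t=27: queue=[G] q_used=0 → run G
t=28: queue=[G] q_used=1 → run G
t=29: (idle)
t=30: (idle)
t=31: (idle)
t=32: (idle)

running at tick 12 = G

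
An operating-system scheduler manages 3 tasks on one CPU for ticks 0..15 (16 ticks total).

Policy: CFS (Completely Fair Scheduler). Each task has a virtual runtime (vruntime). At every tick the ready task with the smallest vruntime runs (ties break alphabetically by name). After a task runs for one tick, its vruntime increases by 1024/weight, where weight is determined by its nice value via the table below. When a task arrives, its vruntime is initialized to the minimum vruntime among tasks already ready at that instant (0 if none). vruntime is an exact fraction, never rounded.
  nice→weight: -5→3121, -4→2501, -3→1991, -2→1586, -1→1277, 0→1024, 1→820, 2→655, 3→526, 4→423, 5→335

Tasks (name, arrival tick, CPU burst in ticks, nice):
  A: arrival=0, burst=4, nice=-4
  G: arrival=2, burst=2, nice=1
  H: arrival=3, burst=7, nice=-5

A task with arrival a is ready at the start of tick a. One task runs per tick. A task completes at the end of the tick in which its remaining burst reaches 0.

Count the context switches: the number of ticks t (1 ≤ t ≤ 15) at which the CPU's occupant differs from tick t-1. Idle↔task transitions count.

t=0: vr[A=0] → run A
t=1: vr[A=1024/2501] → run A
t=2: vr[A=2048/2501 G=2048/2501] → run A
t=3: vr[A=3072/2501 G=2048/2501 H=2048/2501] → run G
t=4: vr[A=3072/2501 G=25856/12505 H=2048/2501] → run H
t=5: vr[A=3072/2501 G=25856/12505 H=8952832/7805621] → run H
t=6: vr[A=3072/2501 G=25856/12505 H=11513856/7805621] → run A
t=7: vr[G=25856/12505 H=11513856/7805621] → run H
t=8: vr[G=25856/12505 H=14074880/7805621] → run H
t=9: vr[G=25856/12505 H=16635904/7805621] → run G
t=10: vr[H=16635904/7805621] → run H
t=11: vr[H=19196928/7805621] → run H
t=12: vr[H=21757952/7805621] → run H
t=13: (idle)
t=14: (idle)
t=15: (idle)

context switches = 7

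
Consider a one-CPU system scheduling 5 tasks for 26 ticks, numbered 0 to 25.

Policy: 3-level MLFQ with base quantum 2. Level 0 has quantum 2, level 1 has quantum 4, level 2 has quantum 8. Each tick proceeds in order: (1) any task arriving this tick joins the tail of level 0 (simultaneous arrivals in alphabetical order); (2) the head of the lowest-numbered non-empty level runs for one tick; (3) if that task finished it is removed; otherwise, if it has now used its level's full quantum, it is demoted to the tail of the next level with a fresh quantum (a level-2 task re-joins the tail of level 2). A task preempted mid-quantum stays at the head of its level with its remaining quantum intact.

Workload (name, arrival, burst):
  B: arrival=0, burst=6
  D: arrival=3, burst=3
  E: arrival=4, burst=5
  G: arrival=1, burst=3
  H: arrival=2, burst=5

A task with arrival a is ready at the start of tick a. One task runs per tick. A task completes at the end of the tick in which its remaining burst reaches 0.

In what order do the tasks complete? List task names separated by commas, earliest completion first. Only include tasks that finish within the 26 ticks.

t=0: L0/L1/L2 = B/-/- → run B
t=1: L0/L1/L2 = BG/-/- → run B
t=2: L0/L1/L2 = GH/B/- → run G
t=3: L0/L1/L2 = GHD/B/- → run G
t=4: L0/L1/L2 = HDE/BG/- → run H
t=5: L0/L1/L2 = HDE/BG/- → run H
t=6: L0/L1/L2 = DE/BGH/- → run D
t=7: L0/L1/L2 = DE/BGH/- → run D
t=8: L0/L1/L2 = E/BGHD/- → run E
t=9: L0/L1/L2 = E/BGHD/- → run E
t=10: L0/L1/L2 = -/BGHDE/- → run B
t=11: L0/L1/L2 = -/BGHDE/- → run B
t=12: L0/L1/L2 = -/BGHDE/- → run B
t=13: L0/L1/L2 = -/BGHDE/- → run B
t=14: L0/L1/L2 = -/GHDE/- → run G
t=15: L0/L1/L2 = -/HDE/- → run H
t=16: L0/L1/L2 = -/HDE/- → run H
t=17: L0/L1/L2 = -/HDE/- → run H
t=18: L0/L1/L2 = -/DE/- → run D
t=19: L0/L1/L2 = -/E/- → run E
t=20: L0/L1/L2 = -/E/- → run E
t=21: L0/L1/L2 = -/E/- → run E
t=22: (idle)
t=23: (idle)
t=24: (idle)
t=25: (idle)

completion order = B, G, H, D, E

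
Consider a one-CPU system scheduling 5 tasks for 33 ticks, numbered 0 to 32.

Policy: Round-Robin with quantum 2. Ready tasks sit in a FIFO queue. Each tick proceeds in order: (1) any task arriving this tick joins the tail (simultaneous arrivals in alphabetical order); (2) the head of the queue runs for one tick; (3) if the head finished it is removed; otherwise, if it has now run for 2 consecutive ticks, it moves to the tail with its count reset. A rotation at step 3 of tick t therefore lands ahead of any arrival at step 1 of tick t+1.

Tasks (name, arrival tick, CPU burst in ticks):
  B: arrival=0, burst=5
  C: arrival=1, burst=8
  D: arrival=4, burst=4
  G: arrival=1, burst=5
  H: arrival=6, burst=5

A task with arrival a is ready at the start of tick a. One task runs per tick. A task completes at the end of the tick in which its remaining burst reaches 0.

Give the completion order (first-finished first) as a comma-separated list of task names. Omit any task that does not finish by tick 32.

t=0: queue=[B] q_used=0 → run B
t=1: queue=[B,C,G] q_used=1 → run B
t=2: queue=[C,G,B] q_used=0 → run C
t=3: queue=[C,G,B] q_used=1 → run C
t=4: queue=[G,B,C,D] q_used=0 → run G
t=5: queue=[G,B,C,D] q_used=1 → run G
t=6: queue=[B,C,D,G,H] q_used=0 → run B
t=7: queue=[B,C,D,G,H] q_used=1 → run B
t=8: queue=[C,D,G,H,B] q_used=0 → run C
t=9: queue=[C,D,G,H,B] q_used=1 → run C
t=10: queue=[D,G,H,B,C] q_used=0 → run D
t=11: queue=[D,G,H,B,C] q_used=1 → run D
t=12: queue=[G,H,B,C,D] q_used=0 → run G
t=13: queue=[G,H,B,C,D] q_used=1 → run G
t=14: queue=[H,B,C,D,G] q_used=0 → run H
t=15: queue=[H,B,C,D,G] q_used=1 → run H
t=16: queue=[B,C,D,G,H] q_used=0 → run B
t=17: queue=[C,D,G,H] q_used=0 → run C
t=18: queue=[C,D,G,H] q_used=1 → run C
t=19: queue=[D,G,H,C] q_used=0 → run D
t=20: queue=[D,G,H,C] q_used=1 → run D
t=21: queue=[G,H,C] q_used=0 → run G
t=22: queue=[H,C] q_used=0 → run H
t=23: queue=[H,C] q_used=1 → run H
t=24: queue=[C,H] q_used=0 → run C
t=25: queue=[C,H] q_used=1 → run C
t=26: queue=[H] q_used=0 → run H
t=27: (idle)
t=28: (idle)
t=29: (idle)
t=30: (idle)
t=31: (idle)
t=32: (idle)

completion order = B, D, G, C, H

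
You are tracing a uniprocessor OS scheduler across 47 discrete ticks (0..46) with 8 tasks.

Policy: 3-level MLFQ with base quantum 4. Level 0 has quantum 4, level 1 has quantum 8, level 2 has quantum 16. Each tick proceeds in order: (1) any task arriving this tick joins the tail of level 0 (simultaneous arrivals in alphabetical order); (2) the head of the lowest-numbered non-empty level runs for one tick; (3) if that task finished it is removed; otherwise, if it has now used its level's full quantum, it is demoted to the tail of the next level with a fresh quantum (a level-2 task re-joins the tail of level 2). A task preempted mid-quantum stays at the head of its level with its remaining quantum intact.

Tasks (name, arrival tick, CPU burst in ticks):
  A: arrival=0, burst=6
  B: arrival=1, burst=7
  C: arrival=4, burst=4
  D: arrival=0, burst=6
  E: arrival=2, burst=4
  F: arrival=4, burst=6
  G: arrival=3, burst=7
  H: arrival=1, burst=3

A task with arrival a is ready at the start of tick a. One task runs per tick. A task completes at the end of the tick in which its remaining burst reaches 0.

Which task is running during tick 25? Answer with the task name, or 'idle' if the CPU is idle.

running at tick 25 = C

t=0: L0/L1/L2 = AD/-/- → run A
t=1: L0/L1/L2 = ADBH/-/- → run A
t=2: L0/L1/L2 = ADBHE/-/- → run A
t=3: L0/L1/L2 = ADBHEG/-/- → run A
t=4: L0/L1/L2 = DBHEGCF/A/- → run D
t=5: L0/L1/L2 = DBHEGCF/A/- → run D
t=6: L0/L1/L2 = DBHEGCF/A/- → run D
t=7: L0/L1/L2 = DBHEGCF/A/- → run D
t=8: L0/L1/L2 = BHEGCF/AD/- → run B
t=9: L0/L1/L2 = BHEGCF/AD/- → run B
t=10: L0/L1/L2 = BHEGCF/AD/- → run B
t=11: L0/L1/L2 = BHEGCF/AD/- → run B
t=12: L0/L1/L2 = HEGCF/ADB/- → run H
t=13: L0/L1/L2 = HEGCF/ADB/- → run H
t=14: L0/L1/L2 = HEGCF/ADB/- → run H
t=15: L0/L1/L2 = EGCF/ADB/- → run E
t=16: L0/L1/L2 = EGCF/ADB/- → run E
t=17: L0/L1/L2 = EGCF/ADB/- → run E
t=18: L0/L1/L2 = EGCF/ADB/- → run E
t=19: L0/L1/L2 = GCF/ADB/- → run G
t=20: L0/L1/L2 = GCF/ADB/- → run G
t=21: L0/L1/L2 = GCF/ADB/- → run G
t=22: L0/L1/L2 = GCF/ADB/- → run G
t=23: L0/L1/L2 = CF/ADBG/- → run C
t=24: L0/L1/L2 = CF/ADBG/- → run C
t=25: L0/L1/L2 = CF/ADBG/- → run C
t=26: L0/L1/L2 = CF/ADBG/- → run C
t=27: L0/L1/L2 = F/ADBG/- → run F
t=28: L0/L1/L2 = F/ADBG/- → run F
t=29: L0/L1/L2 = F/ADBG/- → run F
t=30: L0/L1/L2 = F/ADBG/- → run F
t=31: L0/L1/L2 = -/ADBGF/- → run A
t=32: L0/L1/L2 = -/ADBGF/- → run A
t=33: L0/L1/L2 = -/DBGF/- → run D
t=34: L0/L1/L2 = -/DBGF/- → run D
t=35: L0/L1/L2 = -/BGF/- → run B
t=36: L0/L1/L2 = -/BGF/- → run B
t=37: L0/L1/L2 = -/BGF/- → run B
t=38: L0/L1/L2 = -/GF/- → run G
t=39: L0/L1/L2 = -/GF/- → run G
t=40: L0/L1/L2 = -/GF/- → run G
t=41: L0/L1/L2 = -/F/- → run F
t=42: L0/L1/L2 = -/F/- → run F
t=43: (idle)
t=44: (idle)
t=45: (idle)
t=46: (idle)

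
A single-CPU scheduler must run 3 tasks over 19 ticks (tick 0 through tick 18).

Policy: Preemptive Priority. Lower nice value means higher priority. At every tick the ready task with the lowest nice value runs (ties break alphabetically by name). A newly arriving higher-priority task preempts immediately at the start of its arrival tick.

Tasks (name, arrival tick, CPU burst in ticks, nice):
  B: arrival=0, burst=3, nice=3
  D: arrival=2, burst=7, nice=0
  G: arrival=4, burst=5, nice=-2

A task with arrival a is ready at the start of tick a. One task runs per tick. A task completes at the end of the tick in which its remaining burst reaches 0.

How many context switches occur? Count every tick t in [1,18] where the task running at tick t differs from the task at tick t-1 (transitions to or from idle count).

t=0: ready={B} → run B
t=1: ready={B} → run B
t=2: ready={B,D} → run D
t=3: ready={B,D} → run D
t=4: ready={B,D,G} → run G
t=5: ready={B,D,G} → run G
t=6: ready={B,D,G} → run G
t=7: ready={B,D,G} → run G
t=8: ready={B,D,G} → run G
t=9: ready={B,D} → run D
t=10: ready={B,D} → run D
t=11: ready={B,D} → run D
t=12: ready={B,D} → run D
t=13: ready={B,D} → run D
t=14: ready={B} → run B
t=15: (idle)
t=16: (idle)
t=17: (idle)
t=18: (idle)

context switches = 5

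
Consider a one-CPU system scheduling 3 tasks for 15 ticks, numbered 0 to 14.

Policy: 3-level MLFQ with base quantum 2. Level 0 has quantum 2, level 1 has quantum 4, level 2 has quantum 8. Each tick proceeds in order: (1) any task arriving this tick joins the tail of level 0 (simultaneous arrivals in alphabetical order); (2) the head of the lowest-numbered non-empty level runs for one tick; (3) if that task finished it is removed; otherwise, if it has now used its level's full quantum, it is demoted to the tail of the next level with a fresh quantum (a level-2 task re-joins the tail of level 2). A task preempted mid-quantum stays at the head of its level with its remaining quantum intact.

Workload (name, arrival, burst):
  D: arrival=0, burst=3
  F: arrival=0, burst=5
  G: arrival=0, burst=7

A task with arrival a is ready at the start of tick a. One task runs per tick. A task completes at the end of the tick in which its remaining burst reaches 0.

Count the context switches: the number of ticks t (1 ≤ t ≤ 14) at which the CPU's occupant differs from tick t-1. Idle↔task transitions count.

t=0: L0/L1/L2 = DFG/-/- → run D
t=1: L0/L1/L2 = DFG/-/- → run D
t=2: L0/L1/L2 = FG/D/- → run F
t=3: L0/L1/L2 = FG/D/- → run F
t=4: L0/L1/L2 = G/DF/- → run G
t=5: L0/L1/L2 = G/DF/- → run G
t=6: L0/L1/L2 = -/DFG/- → run D
t=7: L0/L1/L2 = -/FG/- → run F
t=8: L0/L1/L2 = -/FG/- → run F
t=9: L0/L1/L2 = -/FG/- → run F
t=10: L0/L1/L2 = -/G/- → run G
t=11: L0/L1/L2 = -/G/- → run G
t=12: L0/L1/L2 = -/G/- → run G
t=13: L0/L1/L2 = -/G/- → run G
t=14: L0/L1/L2 = -/-/G → run G

context switches = 5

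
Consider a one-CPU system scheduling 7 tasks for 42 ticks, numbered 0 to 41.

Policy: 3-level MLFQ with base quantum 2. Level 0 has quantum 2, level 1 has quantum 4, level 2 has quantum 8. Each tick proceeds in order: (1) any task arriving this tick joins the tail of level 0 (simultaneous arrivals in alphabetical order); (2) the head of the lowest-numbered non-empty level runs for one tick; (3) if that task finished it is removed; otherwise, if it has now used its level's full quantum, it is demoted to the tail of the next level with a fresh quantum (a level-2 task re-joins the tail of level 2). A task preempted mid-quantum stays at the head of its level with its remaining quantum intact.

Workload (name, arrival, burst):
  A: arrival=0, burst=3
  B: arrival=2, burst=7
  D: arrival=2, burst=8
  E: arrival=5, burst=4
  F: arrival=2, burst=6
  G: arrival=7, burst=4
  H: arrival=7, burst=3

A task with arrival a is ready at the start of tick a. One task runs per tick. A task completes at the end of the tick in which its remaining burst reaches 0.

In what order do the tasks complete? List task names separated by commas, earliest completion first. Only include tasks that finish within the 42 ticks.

completion order = A, F, E, G, H, B, D

t=0: L0/L1/L2 = A/-/- → run A
t=1: L0/L1/L2 = A/-/- → run A
t=2: L0/L1/L2 = BDF/A/- → run B
t=3: L0/L1/L2 = BDF/A/- → run B
t=4: L0/L1/L2 = DF/AB/- → run D
t=5: L0/L1/L2 = DFE/AB/- → run D
t=6: L0/L1/L2 = FE/ABD/- → run F
t=7: L0/L1/L2 = FEGH/ABD/- → run F
t=8: L0/L1/L2 = EGH/ABDF/- → run E
t=9: L0/L1/L2 = EGH/ABDF/- → run E
t=10: L0/L1/L2 = GH/ABDFE/- → run G
t=11: L0/L1/L2 = GH/ABDFE/- → run G
t=12: L0/L1/L2 = H/ABDFEG/- → run H
t=13: L0/L1/L2 = H/ABDFEG/- → run H
t=14: L0/L1/L2 = -/ABDFEGH/- → run A
t=15: L0/L1/L2 = -/BDFEGH/- → run B
t=16: L0/L1/L2 = -/BDFEGH/- → run B
t=17: L0/L1/L2 = -/BDFEGH/- → run B
t=18: L0/L1/L2 = -/BDFEGH/- → run B
t=19: L0/L1/L2 = -/DFEGH/B → run D
t=20: L0/L1/L2 = -/DFEGH/B → run D
t=21: L0/L1/L2 = -/DFEGH/B → run D
t=22: L0/L1/L2 = -/DFEGH/B → run D
t=23: L0/L1/L2 = -/FEGH/BD → run F
t=24: L0/L1/L2 = -/FEGH/BD → run F
t=25: L0/L1/L2 = -/FEGH/BD → run F
t=26: L0/L1/L2 = -/FEGH/BD → run F
t=27: L0/L1/L2 = -/EGH/BD → run E
t=28: L0/L1/L2 = -/EGH/BD → run E
t=29: L0/L1/L2 = -/GH/BD → run G
t=30: L0/L1/L2 = -/GH/BD → run G
t=31: L0/L1/L2 = -/H/BD → run H
t=32: L0/L1/L2 = -/-/BD → run B
t=33: L0/L1/L2 = -/-/D → run D
t=34: L0/L1/L2 = -/-/D → run D
t=35: (idle)
t=36: (idle)
t=37: (idle)
t=38: (idle)
t=39: (idle)
t=40: (idle)
t=41: (idle)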